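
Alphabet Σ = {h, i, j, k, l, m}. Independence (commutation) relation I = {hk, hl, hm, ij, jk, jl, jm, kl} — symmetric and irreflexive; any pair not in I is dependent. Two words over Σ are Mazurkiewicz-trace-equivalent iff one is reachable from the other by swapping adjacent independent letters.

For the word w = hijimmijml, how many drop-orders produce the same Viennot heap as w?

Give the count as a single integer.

36

piece 0:h — minimal
piece 1:i rests on {0:h}
piece 2:j rests on {0:h}
piece 3:i rests on {1:i}
piece 4:m rests on {3:i}
piece 5:m rests on {4:m}
piece 6:i rests on {5:m}
piece 7:j rests on {2:j}
piece 8:m rests on {6:i}
piece 9:l rests on {8:m}
minimal pieces: {0:h}
ways to finish when only these pieces remain (= sum over removing one remaining piece with nothing left below it):
  1 left: {7}→1  {9}→1
  2 left: {2,7}→1  {7,9}→2  {8,9}→1
  3 left: {2,7,9}→3  {6,8,9}→1  {7,8,9}→3
  4 left: {2,7,8,9}→6  {5,6,8,9}→1  {6,7,8,9}→4
  5 left: {2,6,7,8,9}→10  {4,5,6,8,9}→1  {5,6,7,8,9}→5
  6 left: {2,5,6,7,8,9}→15  {3,4,5,6,8,9}→1  {4,5,6,7,8,9}→6
  7 left: {1,3,4,5,6,8,9}→1  {2,4,5,6,7,8,9}→21  {3,4,5,6,7,8,9}→7
  8 left: {1,3,4,5,6,7,8,9}→8  {2,3,4,5,6,7,8,9}→28
  placing 0:h first → 36 extensions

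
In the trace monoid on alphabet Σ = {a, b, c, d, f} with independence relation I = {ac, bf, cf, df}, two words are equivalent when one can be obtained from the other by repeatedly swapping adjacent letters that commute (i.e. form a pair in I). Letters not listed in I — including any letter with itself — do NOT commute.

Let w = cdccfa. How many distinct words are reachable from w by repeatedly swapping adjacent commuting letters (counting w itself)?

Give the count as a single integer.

#0=c has no predecessor
#1=d depends on [0:c]
#2=c depends on [1:d]
#3=c depends on [2:c]
#4=f has no predecessor
#5=a depends on [1:d, 4:f]
sources: [0:c, 4:f]
N(rest) = Σ N(rest − s) over sources s of rest; N(one piece) = 1:
  size 1 → [3]=1  [5]=1
  size 2 → [2,3]=1  [3,5]=2  [4,5]=1
  size 3 → [2,3,5]=3  [3,4,5]=3
  size 4 → [1,2,3,5]=3  [2,3,4,5]=6
  first=0(c) contributes 9
  first=4(f) contributes 3
|[w]| = 12

12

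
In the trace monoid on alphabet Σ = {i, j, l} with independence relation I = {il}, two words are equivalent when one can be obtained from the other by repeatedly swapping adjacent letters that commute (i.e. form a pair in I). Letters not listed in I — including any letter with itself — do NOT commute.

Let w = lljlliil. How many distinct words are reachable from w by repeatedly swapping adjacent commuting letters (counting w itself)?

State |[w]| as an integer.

0(l) covers ∅
1(l) covers 0:l
2(j) covers 1:l
3(l) covers 2:j
4(l) covers 3:l
5(i) covers 2:j
6(i) covers 5:i
7(l) covers 4:l
floor of heap: 0:l
completions by unplaced set U, small U first (add the entries for U minus each lowest piece of U):
  |U|=1: {6}:1  {7}:1
  |U|=2: {4,7}:1  {5,6}:1  {6,7}:2
  |U|=3: {3,4,7}:1  {4,6,7}:3  {5,6,7}:3
  |U|=4: {3,4,6,7}:4  {4,5,6,7}:6
  |U|=5: {3,4,5,6,7}:10
  |U|=6: {2,3,4,5,6,7}:10
  start at 0(l): 10

10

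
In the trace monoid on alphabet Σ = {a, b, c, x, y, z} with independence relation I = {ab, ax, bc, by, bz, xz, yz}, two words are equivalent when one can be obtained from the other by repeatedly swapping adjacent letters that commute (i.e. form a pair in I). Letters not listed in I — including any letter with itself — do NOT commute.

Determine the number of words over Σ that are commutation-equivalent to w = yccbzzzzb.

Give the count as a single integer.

36

piece 0:y — minimal
piece 1:c rests on {0:y}
piece 2:c rests on {1:c}
piece 3:b — minimal
piece 4:z rests on {2:c}
piece 5:z rests on {4:z}
piece 6:z rests on {5:z}
piece 7:z rests on {6:z}
piece 8:b rests on {3:b}
minimal pieces: {0:y, 3:b}
ways to finish when only these pieces remain (= sum over removing one remaining piece with nothing left below it):
  1 left: {7}→1  {8}→1
  2 left: {3,8}→1  {6,7}→1  {7,8}→2
  3 left: {3,7,8}→3  {5,6,7}→1  {6,7,8}→3
  4 left: {3,6,7,8}→6  {4,5,6,7}→1  {5,6,7,8}→4
  5 left: {2,4,5,6,7}→1  {3,5,6,7,8}→10  {4,5,6,7,8}→5
  6 left: {1,2,4,5,6,7}→1  {2,4,5,6,7,8}→6  {3,4,5,6,7,8}→15
  7 left: {0,1,2,4,5,6,7}→1  {1,2,4,5,6,7,8}→7  {2,3,4,5,6,7,8}→21
  placing 0:y first → 28 extensions
  placing 3:b first → 8 extensions
total linear extensions = 36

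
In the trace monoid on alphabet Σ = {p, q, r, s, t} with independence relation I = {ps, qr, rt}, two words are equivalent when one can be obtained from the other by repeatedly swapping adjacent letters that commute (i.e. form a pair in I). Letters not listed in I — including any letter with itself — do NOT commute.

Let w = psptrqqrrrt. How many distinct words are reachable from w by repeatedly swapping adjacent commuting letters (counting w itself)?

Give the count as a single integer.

#0=p has no predecessor
#1=s has no predecessor
#2=p depends on [0:p]
#3=t depends on [1:s, 2:p]
#4=r depends on [1:s, 2:p]
#5=q depends on [3:t]
#6=q depends on [5:q]
#7=r depends on [4:r]
#8=r depends on [7:r]
#9=r depends on [8:r]
#10=t depends on [6:q]
sources: [0:p, 1:s]
N(rest) = Σ N(rest − s) over sources s of rest; N(one piece) = 1:
  size 1 → [9]=1  [10]=1
  size 2 → [6,10]=1  [8,9]=1  [9,10]=2
  size 3 → [5,6,10]=1  [6,9,10]=3  [7,8,9]=1  [8,9,10]=3
  size 4 → [3,5,6,10]=1  [4,7,8,9]=1  [5,6,9,10]=4  [6,8,9,10]=6  [7,8,9,10]=4
  size 5 → [3,5,6,9,10]=5  [4,7,8,9,10]=5  [5,6,8,9,10]=10  [6,7,8,9,10]=10
  size 6 → [3,5,6,8,9,10]=15  [4,6,7,8,9,10]=15  [5,6,7,8,9,10]=20
  size 7 → [3,5,6,7,8,9,10]=35  [4,5,6,7,8,9,10]=35
  size 8 → [3,4,5,6,7,8,9,10]=70
  size 9 → [1,3,4,5,6,7,8,9,10]=70  [2,3,4,5,6,7,8,9,10]=70
  first=0(p) contributes 140
  first=1(s) contributes 70
|[w]| = 210

210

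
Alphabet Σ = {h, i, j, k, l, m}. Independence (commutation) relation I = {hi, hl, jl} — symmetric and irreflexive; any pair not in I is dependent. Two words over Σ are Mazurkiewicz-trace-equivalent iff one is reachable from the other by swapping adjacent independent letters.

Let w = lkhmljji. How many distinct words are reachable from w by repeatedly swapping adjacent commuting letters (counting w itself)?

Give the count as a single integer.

3

piece 0:l — minimal
piece 1:k rests on {0:l}
piece 2:h rests on {1:k}
piece 3:m rests on {2:h}
piece 4:l rests on {3:m}
piece 5:j rests on {3:m}
piece 6:j rests on {5:j}
piece 7:i rests on {4:l, 6:j}
minimal pieces: {0:l}
ways to finish when only these pieces remain (= sum over removing one remaining piece with nothing left below it):
  1 left: {7}→1
  2 left: {4,7}→1  {6,7}→1
  3 left: {4,6,7}→2  {5,6,7}→1
  4 left: {4,5,6,7}→3
  5 left: {3,4,5,6,7}→3
  6 left: {2,3,4,5,6,7}→3
  placing 0:l first → 3 extensions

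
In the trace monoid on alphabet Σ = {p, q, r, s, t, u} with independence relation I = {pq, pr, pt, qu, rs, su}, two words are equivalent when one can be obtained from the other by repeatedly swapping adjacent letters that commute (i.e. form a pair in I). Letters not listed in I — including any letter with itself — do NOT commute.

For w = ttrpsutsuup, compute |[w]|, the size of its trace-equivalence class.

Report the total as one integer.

33

drop 0:t onto floor
drop 1:t onto {0:t}
drop 2:r onto {1:t}
drop 3:p onto floor
drop 4:s onto {1:t, 3:p}
drop 5:u onto {2:r, 3:p}
drop 6:t onto {4:s, 5:u}
drop 7:s onto {6:t}
drop 8:u onto {6:t}
drop 9:u onto {8:u}
drop 10:p onto {7:s, 9:u}
ground layer = {0:t, 3:p}
drop-orders for the pieces not yet dropped (sum over which currently-grounded one goes next):
  1 to go: {10} 1
  2 to go: {7,10} 1  {9,10} 1
  3 to go: {7,9,10} 2  {8,9,10} 1
  4 to go: {7,8,9,10} 3
  5 to go: {6,7,8,9,10} 3
  6 to go: {4,6,7,8,9,10} 3  {5,6,7,8,9,10} 3
  7 to go: {2,5,6,7,8,9,10} 3  {4,5,6,7,8,9,10} 6
  8 to go: {2,4,5,6,7,8,9,10} 9  {3,4,5,6,7,8,9,10} 6
  9 to go: {1,2,4,5,6,7,8,9,10} 9  {2,3,4,5,6,7,8,9,10} 15
  if 0:t drops first: 24 orders
  if 3:p drops first: 9 orders
heap linearizations: 33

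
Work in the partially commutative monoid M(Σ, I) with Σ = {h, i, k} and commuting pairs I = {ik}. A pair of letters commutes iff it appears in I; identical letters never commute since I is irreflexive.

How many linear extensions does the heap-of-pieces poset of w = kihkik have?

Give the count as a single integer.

#0=k has no predecessor
#1=i has no predecessor
#2=h depends on [0:k, 1:i]
#3=k depends on [2:h]
#4=i depends on [2:h]
#5=k depends on [3:k]
sources: [0:k, 1:i]
N(rest) = Σ N(rest − s) over sources s of rest; N(one piece) = 1:
  size 1 → [4]=1  [5]=1
  size 2 → [3,5]=1  [4,5]=2
  size 3 → [3,4,5]=3
  size 4 → [2,3,4,5]=3
  first=0(k) contributes 3
  first=1(i) contributes 3
|[w]| = 6

6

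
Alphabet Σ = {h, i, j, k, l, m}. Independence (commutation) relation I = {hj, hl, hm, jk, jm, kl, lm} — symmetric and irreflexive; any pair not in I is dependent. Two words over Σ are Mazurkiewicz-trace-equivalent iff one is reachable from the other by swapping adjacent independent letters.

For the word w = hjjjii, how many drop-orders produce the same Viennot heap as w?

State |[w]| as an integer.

#0=h has no predecessor
#1=j has no predecessor
#2=j depends on [1:j]
#3=j depends on [2:j]
#4=i depends on [0:h, 3:j]
#5=i depends on [4:i]
sources: [0:h, 1:j]
N(rest) = Σ N(rest − s) over sources s of rest; N(one piece) = 1:
  size 1 → [5]=1
  size 2 → [4,5]=1
  size 3 → [0,4,5]=1  [3,4,5]=1
  size 4 → [0,3,4,5]=2  [2,3,4,5]=1
  first=0(h) contributes 1
  first=1(j) contributes 3
|[w]| = 4

4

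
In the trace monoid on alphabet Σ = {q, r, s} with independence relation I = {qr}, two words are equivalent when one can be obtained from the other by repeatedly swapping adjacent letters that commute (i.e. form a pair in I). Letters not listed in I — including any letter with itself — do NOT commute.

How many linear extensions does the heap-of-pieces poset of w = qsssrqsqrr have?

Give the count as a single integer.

6

piece 0:q — minimal
piece 1:s rests on {0:q}
piece 2:s rests on {1:s}
piece 3:s rests on {2:s}
piece 4:r rests on {3:s}
piece 5:q rests on {3:s}
piece 6:s rests on {4:r, 5:q}
piece 7:q rests on {6:s}
piece 8:r rests on {6:s}
piece 9:r rests on {8:r}
minimal pieces: {0:q}
ways to finish when only these pieces remain (= sum over removing one remaining piece with nothing left below it):
  1 left: {7}→1  {9}→1
  2 left: {7,9}→2  {8,9}→1
  3 left: {7,8,9}→3
  4 left: {6,7,8,9}→3
  5 left: {4,6,7,8,9}→3  {5,6,7,8,9}→3
  6 left: {4,5,6,7,8,9}→6
  7 left: {3,4,5,6,7,8,9}→6
  8 left: {2,3,4,5,6,7,8,9}→6
  placing 0:q first → 6 extensions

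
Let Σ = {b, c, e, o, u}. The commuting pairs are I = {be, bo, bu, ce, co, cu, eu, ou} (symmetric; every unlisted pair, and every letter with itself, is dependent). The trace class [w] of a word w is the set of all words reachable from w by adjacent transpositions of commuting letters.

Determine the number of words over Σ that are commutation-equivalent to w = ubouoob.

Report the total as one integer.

210

piece 0:u — minimal
piece 1:b — minimal
piece 2:o — minimal
piece 3:u rests on {0:u}
piece 4:o rests on {2:o}
piece 5:o rests on {4:o}
piece 6:b rests on {1:b}
minimal pieces: {0:u, 1:b, 2:o}
ways to finish when only these pieces remain (= sum over removing one remaining piece with nothing left below it):
  1 left: {3}→1  {5}→1  {6}→1
  2 left: {0,3}→1  {1,6}→1  {3,5}→2  {3,6}→2  {4,5}→1  {5,6}→2
  3 left: {0,3,5}→3  {0,3,6}→3  {1,3,6}→3  {1,5,6}→3  {2,4,5}→1  {3,4,5}→3  {3,5,6}→6  {4,5,6}→3
  4 left: {0,1,3,6}→6  {0,3,4,5}→6  {0,3,5,6}→12  {1,3,5,6}→12  {1,4,5,6}→6  {2,3,4,5}→4  {2,4,5,6}→4  {3,4,5,6}→12
  5 left: {0,1,3,5,6}→30  {0,2,3,4,5}→10  {0,3,4,5,6}→30  {1,2,4,5,6}→10  {1,3,4,5,6}→30  {2,3,4,5,6}→20
  placing 0:u first → 60 extensions
  placing 1:b first → 60 extensions
  placing 2:o first → 90 extensions
total linear extensions = 210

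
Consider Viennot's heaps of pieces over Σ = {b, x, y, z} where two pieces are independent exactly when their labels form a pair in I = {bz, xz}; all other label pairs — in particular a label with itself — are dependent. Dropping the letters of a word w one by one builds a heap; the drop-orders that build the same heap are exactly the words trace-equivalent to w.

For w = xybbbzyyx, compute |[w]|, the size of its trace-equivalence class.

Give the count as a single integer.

piece 0:x — minimal
piece 1:y rests on {0:x}
piece 2:b rests on {1:y}
piece 3:b rests on {2:b}
piece 4:b rests on {3:b}
piece 5:z rests on {1:y}
piece 6:y rests on {4:b, 5:z}
piece 7:y rests on {6:y}
piece 8:x rests on {7:y}
minimal pieces: {0:x}
ways to finish when only these pieces remain (= sum over removing one remaining piece with nothing left below it):
  1 left: {8}→1
  2 left: {7,8}→1
  3 left: {6,7,8}→1
  4 left: {4,6,7,8}→1  {5,6,7,8}→1
  5 left: {3,4,6,7,8}→1  {4,5,6,7,8}→2
  6 left: {2,3,4,6,7,8}→1  {3,4,5,6,7,8}→3
  7 left: {2,3,4,5,6,7,8}→4
  placing 0:x first → 4 extensions

4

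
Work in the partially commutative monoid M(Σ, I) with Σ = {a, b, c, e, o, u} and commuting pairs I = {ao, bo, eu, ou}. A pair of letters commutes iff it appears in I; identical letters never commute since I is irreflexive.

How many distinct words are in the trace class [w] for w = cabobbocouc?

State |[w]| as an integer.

0(c) covers ∅
1(a) covers 0:c
2(b) covers 1:a
3(o) covers 0:c
4(b) covers 2:b
5(b) covers 4:b
6(o) covers 3:o
7(c) covers 5:b, 6:o
8(o) covers 7:c
9(u) covers 7:c
10(c) covers 8:o, 9:u
floor of heap: 0:c
completions by unplaced set U, small U first (add the entries for U minus each lowest piece of U):
  |U|=1: {10}:1
  |U|=2: {8,10}:1  {9,10}:1
  |U|=3: {8,9,10}:2
  |U|=4: {7,8,9,10}:2
  |U|=5: {5,7,8,9,10}:2  {6,7,8,9,10}:2
  |U|=6: {3,6,7,8,9,10}:2  {4,5,7,8,9,10}:2  {5,6,7,8,9,10}:4
  |U|=7: {2,4,5,7,8,9,10}:2  {3,5,6,7,8,9,10}:6  {4,5,6,7,8,9,10}:6
  |U|=8: {1,2,4,5,7,8,9,10}:2  {2,4,5,6,7,8,9,10}:8  {3,4,5,6,7,8,9,10}:12
  |U|=9: {1,2,4,5,6,7,8,9,10}:10  {2,3,4,5,6,7,8,9,10}:20
  start at 0(c): 30

30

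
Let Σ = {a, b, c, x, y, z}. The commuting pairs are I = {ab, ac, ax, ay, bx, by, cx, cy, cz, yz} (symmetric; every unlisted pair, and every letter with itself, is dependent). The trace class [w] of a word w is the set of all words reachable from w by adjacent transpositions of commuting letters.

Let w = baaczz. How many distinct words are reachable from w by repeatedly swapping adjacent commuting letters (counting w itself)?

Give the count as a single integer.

#0=b has no predecessor
#1=a has no predecessor
#2=a depends on [1:a]
#3=c depends on [0:b]
#4=z depends on [0:b, 2:a]
#5=z depends on [4:z]
sources: [0:b, 1:a]
N(rest) = Σ N(rest − s) over sources s of rest; N(one piece) = 1:
  size 1 → [3]=1  [5]=1
  size 2 → [3,5]=2  [4,5]=1
  size 3 → [2,4,5]=1  [3,4,5]=3
  size 4 → [0,3,4,5]=3  [1,2,4,5]=1  [2,3,4,5]=4
  first=0(b) contributes 5
  first=1(a) contributes 7
|[w]| = 12

12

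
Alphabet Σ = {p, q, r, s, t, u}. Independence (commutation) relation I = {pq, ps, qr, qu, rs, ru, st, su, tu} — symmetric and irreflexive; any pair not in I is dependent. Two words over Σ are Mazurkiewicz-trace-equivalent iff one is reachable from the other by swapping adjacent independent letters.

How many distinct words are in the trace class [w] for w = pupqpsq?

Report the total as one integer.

35

drop 0:p onto floor
drop 1:u onto {0:p}
drop 2:p onto {1:u}
drop 3:q onto floor
drop 4:p onto {2:p}
drop 5:s onto {3:q}
drop 6:q onto {5:s}
ground layer = {0:p, 3:q}
drop-orders for the pieces not yet dropped (sum over which currently-grounded one goes next):
  1 to go: {4} 1  {6} 1
  2 to go: {2,4} 1  {4,6} 2  {5,6} 1
  3 to go: {1,2,4} 1  {2,4,6} 3  {3,5,6} 1  {4,5,6} 3
  4 to go: {0,1,2,4} 1  {1,2,4,6} 4  {2,4,5,6} 6  {3,4,5,6} 4
  5 to go: {0,1,2,4,6} 5  {1,2,4,5,6} 10  {2,3,4,5,6} 10
  if 0:p drops first: 20 orders
  if 3:q drops first: 15 orders
heap linearizations: 35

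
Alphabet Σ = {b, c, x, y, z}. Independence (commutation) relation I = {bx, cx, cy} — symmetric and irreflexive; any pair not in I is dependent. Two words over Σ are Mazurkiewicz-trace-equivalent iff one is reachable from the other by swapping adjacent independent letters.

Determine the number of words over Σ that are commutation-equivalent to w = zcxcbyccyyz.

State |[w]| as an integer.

45

piece 0:z — minimal
piece 1:c rests on {0:z}
piece 2:x rests on {0:z}
piece 3:c rests on {1:c}
piece 4:b rests on {3:c}
piece 5:y rests on {2:x, 4:b}
piece 6:c rests on {4:b}
piece 7:c rests on {6:c}
piece 8:y rests on {5:y}
piece 9:y rests on {8:y}
piece 10:z rests on {7:c, 9:y}
minimal pieces: {0:z}
ways to finish when only these pieces remain (= sum over removing one remaining piece with nothing left below it):
  1 left: {10}→1
  2 left: {7,10}→1  {9,10}→1
  3 left: {6,7,10}→1  {7,9,10}→2  {8,9,10}→1
  4 left: {5,8,9,10}→1  {6,7,9,10}→3  {7,8,9,10}→3
  5 left: {2,5,8,9,10}→1  {5,7,8,9,10}→4  {6,7,8,9,10}→6
  6 left: {2,5,7,8,9,10}→5  {5,6,7,8,9,10}→10
  7 left: {2,5,6,7,8,9,10}→15  {4,5,6,7,8,9,10}→10
  8 left: {2,4,5,6,7,8,9,10}→25  {3,4,5,6,7,8,9,10}→10
  9 left: {1,3,4,5,6,7,8,9,10}→10  {2,3,4,5,6,7,8,9,10}→35
  placing 0:z first → 45 extensions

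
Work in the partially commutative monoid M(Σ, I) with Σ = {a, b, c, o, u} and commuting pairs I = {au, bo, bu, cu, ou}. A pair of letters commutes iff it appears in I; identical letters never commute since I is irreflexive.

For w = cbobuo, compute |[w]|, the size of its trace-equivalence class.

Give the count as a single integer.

drop 0:c onto floor
drop 1:b onto {0:c}
drop 2:o onto {0:c}
drop 3:b onto {1:b}
drop 4:u onto floor
drop 5:o onto {2:o}
ground layer = {0:c, 4:u}
drop-orders for the pieces not yet dropped (sum over which currently-grounded one goes next):
  1 to go: {3} 1  {4} 1  {5} 1
  2 to go: {1,3} 1  {2,5} 1  {3,4} 2  {3,5} 2  {4,5} 2
  3 to go: {1,3,4} 3  {1,3,5} 3  {2,3,5} 3  {2,4,5} 3  {3,4,5} 6
  4 to go: {1,2,3,5} 6  {1,3,4,5} 12  {2,3,4,5} 12
  if 0:c drops first: 30 orders
  if 4:u drops first: 6 orders
heap linearizations: 36

36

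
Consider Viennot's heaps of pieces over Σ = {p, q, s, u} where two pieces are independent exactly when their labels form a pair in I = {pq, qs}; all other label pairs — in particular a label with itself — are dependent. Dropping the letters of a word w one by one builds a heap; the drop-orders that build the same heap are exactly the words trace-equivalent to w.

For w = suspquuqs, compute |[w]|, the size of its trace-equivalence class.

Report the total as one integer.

#0=s has no predecessor
#1=u depends on [0:s]
#2=s depends on [1:u]
#3=p depends on [2:s]
#4=q depends on [1:u]
#5=u depends on [3:p, 4:q]
#6=u depends on [5:u]
#7=q depends on [6:u]
#8=s depends on [6:u]
sources: [0:s]
N(rest) = Σ N(rest − s) over sources s of rest; N(one piece) = 1:
  size 1 → [7]=1  [8]=1
  size 2 → [7,8]=2
  size 3 → [6,7,8]=2
  size 4 → [5,6,7,8]=2
  size 5 → [3,5,6,7,8]=2  [4,5,6,7,8]=2
  size 6 → [2,3,5,6,7,8]=2  [3,4,5,6,7,8]=4
  size 7 → [2,3,4,5,6,7,8]=6
  first=0(s) contributes 6

6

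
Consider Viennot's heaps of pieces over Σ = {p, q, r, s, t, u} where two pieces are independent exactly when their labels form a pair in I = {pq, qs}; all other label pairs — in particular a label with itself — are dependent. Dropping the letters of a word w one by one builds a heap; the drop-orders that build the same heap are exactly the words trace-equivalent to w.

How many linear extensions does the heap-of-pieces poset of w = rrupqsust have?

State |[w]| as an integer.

piece 0:r — minimal
piece 1:r rests on {0:r}
piece 2:u rests on {1:r}
piece 3:p rests on {2:u}
piece 4:q rests on {2:u}
piece 5:s rests on {3:p}
piece 6:u rests on {4:q, 5:s}
piece 7:s rests on {6:u}
piece 8:t rests on {7:s}
minimal pieces: {0:r}
ways to finish when only these pieces remain (= sum over removing one remaining piece with nothing left below it):
  1 left: {8}→1
  2 left: {7,8}→1
  3 left: {6,7,8}→1
  4 left: {4,6,7,8}→1  {5,6,7,8}→1
  5 left: {3,5,6,7,8}→1  {4,5,6,7,8}→2
  6 left: {3,4,5,6,7,8}→3
  7 left: {2,3,4,5,6,7,8}→3
  placing 0:r first → 3 extensions

3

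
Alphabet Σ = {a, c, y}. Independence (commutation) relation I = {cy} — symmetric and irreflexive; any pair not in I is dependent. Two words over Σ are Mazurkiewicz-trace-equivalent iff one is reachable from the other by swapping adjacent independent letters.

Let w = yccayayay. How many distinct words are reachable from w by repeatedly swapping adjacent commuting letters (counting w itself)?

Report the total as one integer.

3

piece 0:y — minimal
piece 1:c — minimal
piece 2:c rests on {1:c}
piece 3:a rests on {0:y, 2:c}
piece 4:y rests on {3:a}
piece 5:a rests on {4:y}
piece 6:y rests on {5:a}
piece 7:a rests on {6:y}
piece 8:y rests on {7:a}
minimal pieces: {0:y, 1:c}
ways to finish when only these pieces remain (= sum over removing one remaining piece with nothing left below it):
  1 left: {8}→1
  2 left: {7,8}→1
  3 left: {6,7,8}→1
  4 left: {5,6,7,8}→1
  5 left: {4,5,6,7,8}→1
  6 left: {3,4,5,6,7,8}→1
  7 left: {0,3,4,5,6,7,8}→1  {2,3,4,5,6,7,8}→1
  placing 0:y first → 1 extensions
  placing 1:c first → 2 extensions
total linear extensions = 3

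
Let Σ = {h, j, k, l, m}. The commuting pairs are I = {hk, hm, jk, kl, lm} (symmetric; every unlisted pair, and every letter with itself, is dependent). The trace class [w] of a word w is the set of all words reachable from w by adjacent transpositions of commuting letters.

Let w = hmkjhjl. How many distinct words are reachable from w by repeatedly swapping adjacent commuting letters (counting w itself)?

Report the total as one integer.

piece 0:h — minimal
piece 1:m — minimal
piece 2:k rests on {1:m}
piece 3:j rests on {0:h, 1:m}
piece 4:h rests on {3:j}
piece 5:j rests on {4:h}
piece 6:l rests on {5:j}
minimal pieces: {0:h, 1:m}
ways to finish when only these pieces remain (= sum over removing one remaining piece with nothing left below it):
  1 left: {2}→1  {6}→1
  2 left: {2,6}→2  {5,6}→1
  3 left: {2,5,6}→3  {4,5,6}→1
  4 left: {2,4,5,6}→4  {3,4,5,6}→1
  5 left: {0,3,4,5,6}→1  {2,3,4,5,6}→5
  placing 0:h first → 5 extensions
  placing 1:m first → 6 extensions
total linear extensions = 11

11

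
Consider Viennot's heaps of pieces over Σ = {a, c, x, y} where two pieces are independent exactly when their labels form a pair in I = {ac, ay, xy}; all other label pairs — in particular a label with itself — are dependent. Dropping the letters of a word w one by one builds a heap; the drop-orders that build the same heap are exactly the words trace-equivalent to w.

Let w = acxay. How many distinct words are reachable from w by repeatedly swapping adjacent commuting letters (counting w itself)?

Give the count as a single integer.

7

#0=a has no predecessor
#1=c has no predecessor
#2=x depends on [0:a, 1:c]
#3=a depends on [2:x]
#4=y depends on [1:c]
sources: [0:a, 1:c]
N(rest) = Σ N(rest − s) over sources s of rest; N(one piece) = 1:
  size 1 → [3]=1  [4]=1
  size 2 → [2,3]=1  [3,4]=2
  size 3 → [0,2,3]=1  [2,3,4]=3
  first=0(a) contributes 3
  first=1(c) contributes 4
|[w]| = 7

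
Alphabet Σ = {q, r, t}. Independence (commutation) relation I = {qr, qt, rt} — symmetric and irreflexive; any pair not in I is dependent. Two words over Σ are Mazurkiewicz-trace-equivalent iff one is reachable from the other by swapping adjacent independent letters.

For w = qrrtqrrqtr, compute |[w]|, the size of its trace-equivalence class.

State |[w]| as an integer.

drop 0:q onto floor
drop 1:r onto floor
drop 2:r onto {1:r}
drop 3:t onto floor
drop 4:q onto {0:q}
drop 5:r onto {2:r}
drop 6:r onto {5:r}
drop 7:q onto {4:q}
drop 8:t onto {3:t}
drop 9:r onto {6:r}
ground layer = {0:q, 1:r, 3:t}
drop-orders for the pieces not yet dropped (sum over which currently-grounded one goes next):
  1 to go: {7} 1  {8} 1  {9} 1
  2 to go: {3,8} 1  {4,7} 1  {6,9} 1  {7,8} 2  {7,9} 2  {8,9} 2
  3 to go: {0,4,7} 1  {3,7,8} 3  {3,8,9} 3  {4,7,8} 3  {4,7,9} 3  {5,6,9} 1  {6,7,9} 3  {6,8,9} 3  {7,8,9} 6
  4 to go: {0,4,7,8} 4  {0,4,7,9} 4  {2,5,6,9} 1  {3,4,7,8} 6  {3,6,8,9} 6  {3,7,8,9} 12  {4,6,7,9} 6  {4,7,8,9} 12  {5,6,7,9} 4  {5,6,8,9} 4  {6,7,8,9} 12
  5 to go: {0,3,4,7,8} 10  {0,4,6,7,9} 10  {0,4,7,8,9} 20  {1,2,5,6,9} 1  {2,5,6,7,9} 5  {2,5,6,8,9} 5  {3,4,7,8,9} 30  {3,5,6,8,9} 10  {3,6,7,8,9} 30  {4,5,6,7,9} 10  {4,6,7,8,9} 30  {5,6,7,8,9} 20
  6 to go: {0,3,4,7,8,9} 60  {0,4,5,6,7,9} 20  {0,4,6,7,8,9} 60  {1,2,5,6,7,9} 6  {1,2,5,6,8,9} 6  {2,3,5,6,8,9} 15  {2,4,5,6,7,9} 15  {2,5,6,7,8,9} 30  {3,4,6,7,8,9} 90  {3,5,6,7,8,9} 60  {4,5,6,7,8,9} 60
  7 to go: {0,2,4,5,6,7,9} 35  {0,3,4,6,7,8,9} 210  {0,4,5,6,7,8,9} 140  {1,2,3,5,6,8,9} 21  {1,2,4,5,6,7,9} 21  {1,2,5,6,7,8,9} 42  {2,3,5,6,7,8,9} 105  {2,4,5,6,7,8,9} 105  {3,4,5,6,7,8,9} 210
  8 to go: {0,1,2,4,5,6,7,9} 56  {0,2,4,5,6,7,8,9} 280  {0,3,4,5,6,7,8,9} 560  {1,2,3,5,6,7,8,9} 168  {1,2,4,5,6,7,8,9} 168  {2,3,4,5,6,7,8,9} 420
  if 0:q drops first: 756 orders
  if 1:r drops first: 1260 orders
  if 3:t drops first: 504 orders
heap linearizations: 2520

2520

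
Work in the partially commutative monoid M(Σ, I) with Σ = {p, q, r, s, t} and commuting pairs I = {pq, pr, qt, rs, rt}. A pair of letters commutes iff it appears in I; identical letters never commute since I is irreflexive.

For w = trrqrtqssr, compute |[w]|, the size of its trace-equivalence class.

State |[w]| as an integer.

70

piece 0:t — minimal
piece 1:r — minimal
piece 2:r rests on {1:r}
piece 3:q rests on {2:r}
piece 4:r rests on {3:q}
piece 5:t rests on {0:t}
piece 6:q rests on {4:r}
piece 7:s rests on {5:t, 6:q}
piece 8:s rests on {7:s}
piece 9:r rests on {6:q}
minimal pieces: {0:t, 1:r}
ways to finish when only these pieces remain (= sum over removing one remaining piece with nothing left below it):
  1 left: {8}→1  {9}→1
  2 left: {7,8}→1  {8,9}→2
  3 left: {5,7,8}→1  {7,8,9}→3
  4 left: {0,5,7,8}→1  {5,7,8,9}→4  {6,7,8,9}→3
  5 left: {0,5,7,8,9}→5  {4,6,7,8,9}→3  {5,6,7,8,9}→7
  6 left: {0,5,6,7,8,9}→12  {3,4,6,7,8,9}→3  {4,5,6,7,8,9}→10
  7 left: {0,4,5,6,7,8,9}→22  {2,3,4,6,7,8,9}→3  {3,4,5,6,7,8,9}→13
  8 left: {0,3,4,5,6,7,8,9}→35  {1,2,3,4,6,7,8,9}→3  {2,3,4,5,6,7,8,9}→16
  placing 0:t first → 19 extensions
  placing 1:r first → 51 extensions
total linear extensions = 70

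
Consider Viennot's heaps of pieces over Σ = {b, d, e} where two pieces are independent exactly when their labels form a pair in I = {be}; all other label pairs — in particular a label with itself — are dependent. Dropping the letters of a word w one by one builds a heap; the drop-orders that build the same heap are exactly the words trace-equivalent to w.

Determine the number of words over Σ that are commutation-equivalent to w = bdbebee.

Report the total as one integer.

0(b) covers ∅
1(d) covers 0:b
2(b) covers 1:d
3(e) covers 1:d
4(b) covers 2:b
5(e) covers 3:e
6(e) covers 5:e
floor of heap: 0:b
completions by unplaced set U, small U first (add the entries for U minus each lowest piece of U):
  |U|=1: {4}:1  {6}:1
  |U|=2: {2,4}:1  {4,6}:2  {5,6}:1
  |U|=3: {2,4,6}:3  {3,5,6}:1  {4,5,6}:3
  |U|=4: {2,4,5,6}:6  {3,4,5,6}:4
  |U|=5: {2,3,4,5,6}:10
  start at 0(b): 10

10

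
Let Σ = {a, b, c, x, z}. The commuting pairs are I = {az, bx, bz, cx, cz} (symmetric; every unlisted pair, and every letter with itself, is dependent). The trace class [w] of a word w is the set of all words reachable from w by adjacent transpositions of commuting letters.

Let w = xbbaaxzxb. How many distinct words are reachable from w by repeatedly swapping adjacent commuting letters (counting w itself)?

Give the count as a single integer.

#0=x has no predecessor
#1=b has no predecessor
#2=b depends on [1:b]
#3=a depends on [0:x, 2:b]
#4=a depends on [3:a]
#5=x depends on [4:a]
#6=z depends on [5:x]
#7=x depends on [6:z]
#8=b depends on [4:a]
sources: [0:x, 1:b]
N(rest) = Σ N(rest − s) over sources s of rest; N(one piece) = 1:
  size 1 → [7]=1  [8]=1
  size 2 → [6,7]=1  [7,8]=2
  size 3 → [5,6,7]=1  [6,7,8]=3
  size 4 → [5,6,7,8]=4
  size 5 → [4,5,6,7,8]=4
  size 6 → [3,4,5,6,7,8]=4
  size 7 → [0,3,4,5,6,7,8]=4  [2,3,4,5,6,7,8]=4
  first=0(x) contributes 4
  first=1(b) contributes 8
|[w]| = 12

12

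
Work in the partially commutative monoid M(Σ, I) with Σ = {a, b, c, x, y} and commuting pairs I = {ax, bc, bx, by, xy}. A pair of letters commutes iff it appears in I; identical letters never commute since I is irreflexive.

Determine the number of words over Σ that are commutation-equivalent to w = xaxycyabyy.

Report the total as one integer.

#0=x has no predecessor
#1=a has no predecessor
#2=x depends on [0:x]
#3=y depends on [1:a]
#4=c depends on [2:x, 3:y]
#5=y depends on [4:c]
#6=a depends on [5:y]
#7=b depends on [6:a]
#8=y depends on [6:a]
#9=y depends on [8:y]
sources: [0:x, 1:a]
N(rest) = Σ N(rest − s) over sources s of rest; N(one piece) = 1:
  size 1 → [7]=1  [9]=1
  size 2 → [7,9]=2  [8,9]=1
  size 3 → [7,8,9]=3
  size 4 → [6,7,8,9]=3
  size 5 → [5,6,7,8,9]=3
  size 6 → [4,5,6,7,8,9]=3
  size 7 → [2,4,5,6,7,8,9]=3  [3,4,5,6,7,8,9]=3
  size 8 → [0,2,4,5,6,7,8,9]=3  [1,3,4,5,6,7,8,9]=3  [2,3,4,5,6,7,8,9]=6
  first=0(x) contributes 9
  first=1(a) contributes 9
|[w]| = 18

18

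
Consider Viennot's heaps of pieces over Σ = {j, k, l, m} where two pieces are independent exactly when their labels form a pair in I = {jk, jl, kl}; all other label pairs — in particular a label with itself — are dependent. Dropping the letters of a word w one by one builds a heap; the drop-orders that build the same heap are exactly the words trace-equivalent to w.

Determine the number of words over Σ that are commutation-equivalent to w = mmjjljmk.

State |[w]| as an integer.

4

0(m) covers ∅
1(m) covers 0:m
2(j) covers 1:m
3(j) covers 2:j
4(l) covers 1:m
5(j) covers 3:j
6(m) covers 4:l, 5:j
7(k) covers 6:m
floor of heap: 0:m
completions by unplaced set U, small U first (add the entries for U minus each lowest piece of U):
  |U|=1: {7}:1
  |U|=2: {6,7}:1
  |U|=3: {4,6,7}:1  {5,6,7}:1
  |U|=4: {3,5,6,7}:1  {4,5,6,7}:2
  |U|=5: {2,3,5,6,7}:1  {3,4,5,6,7}:3
  |U|=6: {2,3,4,5,6,7}:4
  start at 0(m): 4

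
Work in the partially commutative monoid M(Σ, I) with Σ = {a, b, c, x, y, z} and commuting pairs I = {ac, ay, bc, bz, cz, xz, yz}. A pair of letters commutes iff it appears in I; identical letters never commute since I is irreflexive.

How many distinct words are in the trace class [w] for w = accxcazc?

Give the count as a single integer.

0(a) covers ∅
1(c) covers ∅
2(c) covers 1:c
3(x) covers 0:a, 2:c
4(c) covers 3:x
5(a) covers 3:x
6(z) covers 5:a
7(c) covers 4:c
floor of heap: 0:a, 1:c
completions by unplaced set U, small U first (add the entries for U minus each lowest piece of U):
  |U|=1: {6}:1  {7}:1
  |U|=2: {4,7}:1  {5,6}:1  {6,7}:2
  |U|=3: {4,6,7}:3  {5,6,7}:3
  |U|=4: {4,5,6,7}:6
  |U|=5: {3,4,5,6,7}:6
  |U|=6: {0,3,4,5,6,7}:6  {2,3,4,5,6,7}:6
  start at 0(a): 6
  start at 1(c): 12
sum over floor = 18

18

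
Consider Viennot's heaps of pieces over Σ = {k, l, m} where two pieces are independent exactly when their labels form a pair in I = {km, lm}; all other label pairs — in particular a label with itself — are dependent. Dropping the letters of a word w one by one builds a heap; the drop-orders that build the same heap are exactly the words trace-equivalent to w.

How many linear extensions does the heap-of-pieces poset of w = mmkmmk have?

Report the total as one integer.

piece 0:m — minimal
piece 1:m rests on {0:m}
piece 2:k — minimal
piece 3:m rests on {1:m}
piece 4:m rests on {3:m}
piece 5:k rests on {2:k}
minimal pieces: {0:m, 2:k}
ways to finish when only these pieces remain (= sum over removing one remaining piece with nothing left below it):
  1 left: {4}→1  {5}→1
  2 left: {2,5}→1  {3,4}→1  {4,5}→2
  3 left: {1,3,4}→1  {2,4,5}→3  {3,4,5}→3
  4 left: {0,1,3,4}→1  {1,3,4,5}→4  {2,3,4,5}→6
  placing 0:m first → 10 extensions
  placing 2:k first → 5 extensions
total linear extensions = 15

15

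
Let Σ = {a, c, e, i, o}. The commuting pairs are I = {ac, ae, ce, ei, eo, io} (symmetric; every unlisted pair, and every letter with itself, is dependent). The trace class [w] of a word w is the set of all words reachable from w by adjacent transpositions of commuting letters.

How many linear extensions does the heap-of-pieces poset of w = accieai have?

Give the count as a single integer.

piece 0:a — minimal
piece 1:c — minimal
piece 2:c rests on {1:c}
piece 3:i rests on {0:a, 2:c}
piece 4:e — minimal
piece 5:a rests on {3:i}
piece 6:i rests on {5:a}
minimal pieces: {0:a, 1:c, 4:e}
ways to finish when only these pieces remain (= sum over removing one remaining piece with nothing left below it):
  1 left: {4}→1  {6}→1
  2 left: {4,6}→2  {5,6}→1
  3 left: {3,5,6}→1  {4,5,6}→3
  4 left: {0,3,5,6}→1  {2,3,5,6}→1  {3,4,5,6}→4
  5 left: {0,2,3,5,6}→2  {0,3,4,5,6}→5  {1,2,3,5,6}→1  {2,3,4,5,6}→5
  placing 0:a first → 6 extensions
  placing 1:c first → 12 extensions
  placing 4:e first → 3 extensions
total linear extensions = 21

21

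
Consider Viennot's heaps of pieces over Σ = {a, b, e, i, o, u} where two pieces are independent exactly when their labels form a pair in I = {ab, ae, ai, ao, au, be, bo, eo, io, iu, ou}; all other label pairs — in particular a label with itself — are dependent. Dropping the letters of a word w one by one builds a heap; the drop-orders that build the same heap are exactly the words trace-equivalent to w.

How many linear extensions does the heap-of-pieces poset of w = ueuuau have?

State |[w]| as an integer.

6

#0=u has no predecessor
#1=e depends on [0:u]
#2=u depends on [1:e]
#3=u depends on [2:u]
#4=a has no predecessor
#5=u depends on [3:u]
sources: [0:u, 4:a]
N(rest) = Σ N(rest − s) over sources s of rest; N(one piece) = 1:
  size 1 → [4]=1  [5]=1
  size 2 → [3,5]=1  [4,5]=2
  size 3 → [2,3,5]=1  [3,4,5]=3
  size 4 → [1,2,3,5]=1  [2,3,4,5]=4
  first=0(u) contributes 5
  first=4(a) contributes 1
|[w]| = 6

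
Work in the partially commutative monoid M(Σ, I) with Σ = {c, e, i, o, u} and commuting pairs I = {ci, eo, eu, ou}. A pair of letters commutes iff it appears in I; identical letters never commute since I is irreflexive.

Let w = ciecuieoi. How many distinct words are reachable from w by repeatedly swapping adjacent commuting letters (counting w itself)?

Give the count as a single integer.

4

0(c) covers ∅
1(i) covers ∅
2(e) covers 0:c, 1:i
3(c) covers 2:e
4(u) covers 3:c
5(i) covers 4:u
6(e) covers 5:i
7(o) covers 5:i
8(i) covers 6:e, 7:o
floor of heap: 0:c, 1:i
completions by unplaced set U, small U first (add the entries for U minus each lowest piece of U):
  |U|=1: {8}:1
  |U|=2: {6,8}:1  {7,8}:1
  |U|=3: {6,7,8}:2
  |U|=4: {5,6,7,8}:2
  |U|=5: {4,5,6,7,8}:2
  |U|=6: {3,4,5,6,7,8}:2
  |U|=7: {2,3,4,5,6,7,8}:2
  start at 0(c): 2
  start at 1(i): 2
sum over floor = 4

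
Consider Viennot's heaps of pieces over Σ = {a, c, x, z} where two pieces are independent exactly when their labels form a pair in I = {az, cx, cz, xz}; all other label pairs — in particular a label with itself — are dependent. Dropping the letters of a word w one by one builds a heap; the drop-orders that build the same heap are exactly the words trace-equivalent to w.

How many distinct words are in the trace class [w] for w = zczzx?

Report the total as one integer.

20

0(z) covers ∅
1(c) covers ∅
2(z) covers 0:z
3(z) covers 2:z
4(x) covers ∅
floor of heap: 0:z, 1:c, 4:x
completions by unplaced set U, small U first (add the entries for U minus each lowest piece of U):
  |U|=1: {1}:1  {3}:1  {4}:1
  |U|=2: {1,3}:2  {1,4}:2  {2,3}:1  {3,4}:2
  |U|=3: {0,2,3}:1  {1,2,3}:3  {1,3,4}:6  {2,3,4}:3
  start at 0(z): 12
  start at 1(c): 4
  start at 4(x): 4
sum over floor = 20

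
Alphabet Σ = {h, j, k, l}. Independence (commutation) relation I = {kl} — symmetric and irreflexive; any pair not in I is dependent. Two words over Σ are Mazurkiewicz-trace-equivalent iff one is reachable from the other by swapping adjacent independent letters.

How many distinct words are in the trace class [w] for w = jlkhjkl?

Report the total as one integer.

4

0(j) covers ∅
1(l) covers 0:j
2(k) covers 0:j
3(h) covers 1:l, 2:k
4(j) covers 3:h
5(k) covers 4:j
6(l) covers 4:j
floor of heap: 0:j
completions by unplaced set U, small U first (add the entries for U minus each lowest piece of U):
  |U|=1: {5}:1  {6}:1
  |U|=2: {5,6}:2
  |U|=3: {4,5,6}:2
  |U|=4: {3,4,5,6}:2
  |U|=5: {1,3,4,5,6}:2  {2,3,4,5,6}:2
  start at 0(j): 4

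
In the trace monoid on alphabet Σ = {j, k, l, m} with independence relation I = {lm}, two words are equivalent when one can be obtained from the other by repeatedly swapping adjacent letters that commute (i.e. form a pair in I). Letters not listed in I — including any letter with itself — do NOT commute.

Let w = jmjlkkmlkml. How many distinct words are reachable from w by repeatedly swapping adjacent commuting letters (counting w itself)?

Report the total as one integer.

4

#0=j has no predecessor
#1=m depends on [0:j]
#2=j depends on [1:m]
#3=l depends on [2:j]
#4=k depends on [3:l]
#5=k depends on [4:k]
#6=m depends on [5:k]
#7=l depends on [5:k]
#8=k depends on [6:m, 7:l]
#9=m depends on [8:k]
#10=l depends on [8:k]
sources: [0:j]
N(rest) = Σ N(rest − s) over sources s of rest; N(one piece) = 1:
  size 1 → [9]=1  [10]=1
  size 2 → [9,10]=2
  size 3 → [8,9,10]=2
  size 4 → [6,8,9,10]=2  [7,8,9,10]=2
  size 5 → [6,7,8,9,10]=4
  size 6 → [5,6,7,8,9,10]=4
  size 7 → [4,5,6,7,8,9,10]=4
  size 8 → [3,4,5,6,7,8,9,10]=4
  size 9 → [2,3,4,5,6,7,8,9,10]=4
  first=0(j) contributes 4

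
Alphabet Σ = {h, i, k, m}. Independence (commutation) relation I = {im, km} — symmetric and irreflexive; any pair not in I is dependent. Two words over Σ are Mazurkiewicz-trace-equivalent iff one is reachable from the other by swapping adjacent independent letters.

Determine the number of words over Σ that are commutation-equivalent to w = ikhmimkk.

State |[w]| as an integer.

drop 0:i onto floor
drop 1:k onto {0:i}
drop 2:h onto {1:k}
drop 3:m onto {2:h}
drop 4:i onto {2:h}
drop 5:m onto {3:m}
drop 6:k onto {4:i}
drop 7:k onto {6:k}
ground layer = {0:i}
drop-orders for the pieces not yet dropped (sum over which currently-grounded one goes next):
  1 to go: {5} 1  {7} 1
  2 to go: {3,5} 1  {5,7} 2  {6,7} 1
  3 to go: {3,5,7} 3  {4,6,7} 1  {5,6,7} 3
  4 to go: {3,5,6,7} 6  {4,5,6,7} 4
  5 to go: {3,4,5,6,7} 10
  6 to go: {2,3,4,5,6,7} 10
  if 0:i drops first: 10 orders

10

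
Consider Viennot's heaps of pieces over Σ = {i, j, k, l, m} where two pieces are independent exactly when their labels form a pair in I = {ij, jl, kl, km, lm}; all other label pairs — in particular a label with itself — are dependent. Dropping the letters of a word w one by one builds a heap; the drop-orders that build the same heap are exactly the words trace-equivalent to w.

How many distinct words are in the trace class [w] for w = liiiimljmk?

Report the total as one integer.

0(l) covers ∅
1(i) covers 0:l
2(i) covers 1:i
3(i) covers 2:i
4(i) covers 3:i
5(m) covers 4:i
6(l) covers 4:i
7(j) covers 5:m
8(m) covers 7:j
9(k) covers 7:j
floor of heap: 0:l
completions by unplaced set U, small U first (add the entries for U minus each lowest piece of U):
  |U|=1: {6}:1  {8}:1  {9}:1
  |U|=2: {6,8}:2  {6,9}:2  {8,9}:2
  |U|=3: {6,8,9}:6  {7,8,9}:2
  |U|=4: {5,7,8,9}:2  {6,7,8,9}:8
  |U|=5: {5,6,7,8,9}:10
  |U|=6: {4,5,6,7,8,9}:10
  |U|=7: {3,4,5,6,7,8,9}:10
  |U|=8: {2,3,4,5,6,7,8,9}:10
  start at 0(l): 10

10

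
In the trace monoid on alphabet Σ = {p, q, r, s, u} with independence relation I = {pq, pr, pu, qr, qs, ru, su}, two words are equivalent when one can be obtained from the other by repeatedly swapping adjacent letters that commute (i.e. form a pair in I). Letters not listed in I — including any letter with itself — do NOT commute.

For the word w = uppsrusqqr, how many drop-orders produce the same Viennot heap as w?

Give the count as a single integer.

210

drop 0:u onto floor
drop 1:p onto floor
drop 2:p onto {1:p}
drop 3:s onto {2:p}
drop 4:r onto {3:s}
drop 5:u onto {0:u}
drop 6:s onto {4:r}
drop 7:q onto {5:u}
drop 8:q onto {7:q}
drop 9:r onto {6:s}
ground layer = {0:u, 1:p}
drop-orders for the pieces not yet dropped (sum over which currently-grounded one goes next):
  1 to go: {8} 1  {9} 1
  2 to go: {6,9} 1  {7,8} 1  {8,9} 2
  3 to go: {4,6,9} 1  {5,7,8} 1  {6,8,9} 3  {7,8,9} 3
  4 to go: {0,5,7,8} 1  {3,4,6,9} 1  {4,6,8,9} 4  {5,7,8,9} 4  {6,7,8,9} 6
  5 to go: {0,5,7,8,9} 5  {2,3,4,6,9} 1  {3,4,6,8,9} 5  {4,6,7,8,9} 10  {5,6,7,8,9} 10
  6 to go: {0,5,6,7,8,9} 15  {1,2,3,4,6,9} 1  {2,3,4,6,8,9} 6  {3,4,6,7,8,9} 15  {4,5,6,7,8,9} 20
  7 to go: {0,4,5,6,7,8,9} 35  {1,2,3,4,6,8,9} 7  {2,3,4,6,7,8,9} 21  {3,4,5,6,7,8,9} 35
  8 to go: {0,3,4,5,6,7,8,9} 70  {1,2,3,4,6,7,8,9} 28  {2,3,4,5,6,7,8,9} 56
  if 0:u drops first: 84 orders
  if 1:p drops first: 126 orders
heap linearizations: 210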